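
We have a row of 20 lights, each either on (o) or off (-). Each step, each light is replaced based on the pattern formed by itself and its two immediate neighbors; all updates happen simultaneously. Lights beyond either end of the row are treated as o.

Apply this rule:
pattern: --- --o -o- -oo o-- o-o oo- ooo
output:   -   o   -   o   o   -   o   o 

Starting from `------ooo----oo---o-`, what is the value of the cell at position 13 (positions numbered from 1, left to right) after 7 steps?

o----ooooo--oooo-o--
oo--oooooooooooo--oo
oooooooooooooooooooo
oooooooooooooooooooo  (fixed point — unchanged through step 7)
position 13 holds o

o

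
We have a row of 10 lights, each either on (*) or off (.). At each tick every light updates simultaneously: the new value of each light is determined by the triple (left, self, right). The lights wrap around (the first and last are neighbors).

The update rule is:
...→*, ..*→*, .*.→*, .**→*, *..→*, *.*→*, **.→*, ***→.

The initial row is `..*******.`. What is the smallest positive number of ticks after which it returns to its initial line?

tick 1: ***.....**
tick 2: ..*******.

2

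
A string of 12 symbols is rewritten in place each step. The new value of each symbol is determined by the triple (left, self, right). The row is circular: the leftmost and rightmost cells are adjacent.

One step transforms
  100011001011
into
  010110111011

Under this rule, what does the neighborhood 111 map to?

1

At position 11 the neighborhood is 111; the next row has 1 there.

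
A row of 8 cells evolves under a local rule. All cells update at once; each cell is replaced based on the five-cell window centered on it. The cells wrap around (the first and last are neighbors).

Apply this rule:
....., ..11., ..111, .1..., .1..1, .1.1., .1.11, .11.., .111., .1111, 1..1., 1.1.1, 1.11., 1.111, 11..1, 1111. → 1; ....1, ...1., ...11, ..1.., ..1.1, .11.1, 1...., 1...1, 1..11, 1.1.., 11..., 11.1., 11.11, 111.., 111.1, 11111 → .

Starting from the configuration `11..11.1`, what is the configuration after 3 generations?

generation 1: 1.1.1..1
generation 2: ..11.1.1
generation 3: 1.1..11.

1.1..11.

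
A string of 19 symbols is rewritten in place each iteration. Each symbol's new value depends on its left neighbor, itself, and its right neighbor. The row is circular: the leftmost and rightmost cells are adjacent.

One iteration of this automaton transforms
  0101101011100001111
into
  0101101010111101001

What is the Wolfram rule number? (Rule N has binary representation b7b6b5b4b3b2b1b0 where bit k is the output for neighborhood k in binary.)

93

position 9: 111 → 0  (bit 7 = 0)
position 4: 110 → 1  (bit 6 = 1)
position 0: 101 → 0  (bit 5 = 0)
position 11: 100 → 1  (bit 4 = 1)
position 3: 011 → 1  (bit 3 = 1)
position 1: 010 → 1  (bit 2 = 1)
position 14: 001 → 0  (bit 1 = 0)
position 12: 000 → 1  (bit 0 = 1)
bits b7..b0 = 01011101 = 93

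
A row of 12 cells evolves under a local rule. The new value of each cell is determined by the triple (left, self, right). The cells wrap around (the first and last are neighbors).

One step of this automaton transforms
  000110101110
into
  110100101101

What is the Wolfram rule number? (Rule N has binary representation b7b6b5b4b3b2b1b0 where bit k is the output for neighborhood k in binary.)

position 9: 111 → 1  (bit 7 = 1)
position 4: 110 → 0  (bit 6 = 0)
position 5: 101 → 0  (bit 5 = 0)
position 11: 100 → 1  (bit 4 = 1)
position 3: 011 → 1  (bit 3 = 1)
position 6: 010 → 1  (bit 2 = 1)
position 2: 001 → 0  (bit 1 = 0)
position 0: 000 → 1  (bit 0 = 1)
bits b7..b0 = 10011101 = 157

157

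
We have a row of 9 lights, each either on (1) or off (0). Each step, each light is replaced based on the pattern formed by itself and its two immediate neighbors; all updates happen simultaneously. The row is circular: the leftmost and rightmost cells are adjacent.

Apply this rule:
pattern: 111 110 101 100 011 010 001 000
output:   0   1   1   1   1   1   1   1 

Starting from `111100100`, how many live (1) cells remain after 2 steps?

100111111
111100000
count of 1: 4

4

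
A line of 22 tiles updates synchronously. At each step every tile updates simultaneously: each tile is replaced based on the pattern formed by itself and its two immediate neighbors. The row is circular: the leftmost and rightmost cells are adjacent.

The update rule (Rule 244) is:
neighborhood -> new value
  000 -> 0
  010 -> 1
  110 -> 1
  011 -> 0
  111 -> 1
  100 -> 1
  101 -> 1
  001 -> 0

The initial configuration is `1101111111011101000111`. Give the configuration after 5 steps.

0011111011111110111110

1110111111101111100011
1111011111110111110001
1111101111111011111000
0111110111111101111100
0011111011111110111110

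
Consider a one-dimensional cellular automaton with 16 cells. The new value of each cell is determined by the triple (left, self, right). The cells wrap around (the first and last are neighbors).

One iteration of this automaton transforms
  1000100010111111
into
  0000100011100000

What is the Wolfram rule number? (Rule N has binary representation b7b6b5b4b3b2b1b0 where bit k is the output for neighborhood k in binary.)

44

position 11: 111 → 0  (bit 7 = 0)
position 0: 110 → 0  (bit 6 = 0)
position 9: 101 → 1  (bit 5 = 1)
position 1: 100 → 0  (bit 4 = 0)
position 10: 011 → 1  (bit 3 = 1)
position 4: 010 → 1  (bit 2 = 1)
position 3: 001 → 0  (bit 1 = 0)
position 2: 000 → 0  (bit 0 = 0)
bits b7..b0 = 00101100 = 44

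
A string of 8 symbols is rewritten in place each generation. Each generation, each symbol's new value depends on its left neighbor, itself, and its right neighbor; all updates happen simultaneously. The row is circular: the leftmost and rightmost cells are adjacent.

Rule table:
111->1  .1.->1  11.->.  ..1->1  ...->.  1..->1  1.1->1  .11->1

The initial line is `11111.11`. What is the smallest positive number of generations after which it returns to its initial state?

8

1111.111
111.1111
11.11111
1.111111
.1111111
1111111.
111111.1
11111.11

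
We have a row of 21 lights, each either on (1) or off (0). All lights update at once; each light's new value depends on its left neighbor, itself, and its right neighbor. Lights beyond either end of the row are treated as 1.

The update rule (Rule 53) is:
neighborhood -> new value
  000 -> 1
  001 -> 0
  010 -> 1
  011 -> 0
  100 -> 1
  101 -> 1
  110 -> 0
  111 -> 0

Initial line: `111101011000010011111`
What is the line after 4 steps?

110000100001001111100

000011100111011000000
111000010000100111110
000111011110110000001
110000100001001111100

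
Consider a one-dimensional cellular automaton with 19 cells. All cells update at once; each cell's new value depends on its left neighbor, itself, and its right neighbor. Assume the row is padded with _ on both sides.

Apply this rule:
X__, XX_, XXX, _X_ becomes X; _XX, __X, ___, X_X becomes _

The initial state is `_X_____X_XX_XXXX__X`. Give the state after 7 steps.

_______XX__XX_X_X_X

step 1: _XX____X__X__XXXX_X
step 2: __XX___XX_XX__XXX_X
step 3: ___XX___X__XX__XX_X
step 4: ____XX__XX__XX__X_X
step 5: _____XX__XX__XX_X_X
step 6: ______XX__XX__X_X_X
step 7: _______XX__XX_X_X_X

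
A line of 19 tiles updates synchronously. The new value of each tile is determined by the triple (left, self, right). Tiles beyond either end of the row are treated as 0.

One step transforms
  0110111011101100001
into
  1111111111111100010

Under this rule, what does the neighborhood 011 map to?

At position 1 the neighborhood is 011; the next row has 1 there.

1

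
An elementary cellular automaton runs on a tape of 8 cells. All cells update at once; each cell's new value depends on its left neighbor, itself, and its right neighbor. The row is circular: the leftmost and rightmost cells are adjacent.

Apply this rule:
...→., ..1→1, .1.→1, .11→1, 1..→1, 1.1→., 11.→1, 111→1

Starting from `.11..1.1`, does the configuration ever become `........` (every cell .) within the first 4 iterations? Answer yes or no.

no

.11111.1
.11111.1  (fixed point — unchanged through iteration 4)
iteration 4 is .11111.1, still not uniform .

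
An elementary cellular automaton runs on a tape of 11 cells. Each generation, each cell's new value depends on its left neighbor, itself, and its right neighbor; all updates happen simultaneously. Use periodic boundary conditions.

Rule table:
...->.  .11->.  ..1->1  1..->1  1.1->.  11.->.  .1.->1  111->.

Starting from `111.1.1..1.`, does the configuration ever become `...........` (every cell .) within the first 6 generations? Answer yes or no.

generation 1: ....1.1111.
generation 2: ...11.....1
generation 3: 1.1..1...11
generation 4: ..11111.1..
generation 5: .1......11.
generation 6: 111....1..1
generation 6 is 111....1..1, still not uniform .

no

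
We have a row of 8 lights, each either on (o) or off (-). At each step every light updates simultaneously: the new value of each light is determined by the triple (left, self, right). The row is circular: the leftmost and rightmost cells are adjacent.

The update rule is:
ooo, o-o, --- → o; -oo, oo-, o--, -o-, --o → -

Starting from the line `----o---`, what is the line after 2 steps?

oo--o--o

ooo---oo
oo--o--o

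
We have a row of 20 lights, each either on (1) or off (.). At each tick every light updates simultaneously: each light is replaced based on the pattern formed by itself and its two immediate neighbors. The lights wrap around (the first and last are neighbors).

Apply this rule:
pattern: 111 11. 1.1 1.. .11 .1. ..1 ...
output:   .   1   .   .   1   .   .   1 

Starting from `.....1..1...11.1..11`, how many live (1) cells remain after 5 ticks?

.111......1.11....11
.1.1.1111...11.11.11
.....1..1.1.11.11.11
.111........11.11.11
.1.1.111111.11.11.11
count of 1: 14

14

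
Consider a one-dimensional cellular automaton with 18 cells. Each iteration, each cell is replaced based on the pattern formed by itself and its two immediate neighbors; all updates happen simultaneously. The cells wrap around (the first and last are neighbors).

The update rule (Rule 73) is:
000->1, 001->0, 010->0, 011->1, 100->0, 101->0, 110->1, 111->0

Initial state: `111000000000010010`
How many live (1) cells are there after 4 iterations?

101011111111000000
000010000001011110
111000111100010010
101010100101000000
count of 1: 6

6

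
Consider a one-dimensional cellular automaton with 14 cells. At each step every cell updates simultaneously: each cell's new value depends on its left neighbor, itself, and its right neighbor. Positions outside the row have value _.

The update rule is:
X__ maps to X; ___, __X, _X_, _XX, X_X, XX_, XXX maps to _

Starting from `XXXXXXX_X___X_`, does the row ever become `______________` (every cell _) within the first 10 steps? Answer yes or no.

yes

step 1: _________X___X
step 2: __________X___
step 3: ___________X__
step 4: ____________X_
step 5: _____________X
step 6: ______________
all cells are _ at step 6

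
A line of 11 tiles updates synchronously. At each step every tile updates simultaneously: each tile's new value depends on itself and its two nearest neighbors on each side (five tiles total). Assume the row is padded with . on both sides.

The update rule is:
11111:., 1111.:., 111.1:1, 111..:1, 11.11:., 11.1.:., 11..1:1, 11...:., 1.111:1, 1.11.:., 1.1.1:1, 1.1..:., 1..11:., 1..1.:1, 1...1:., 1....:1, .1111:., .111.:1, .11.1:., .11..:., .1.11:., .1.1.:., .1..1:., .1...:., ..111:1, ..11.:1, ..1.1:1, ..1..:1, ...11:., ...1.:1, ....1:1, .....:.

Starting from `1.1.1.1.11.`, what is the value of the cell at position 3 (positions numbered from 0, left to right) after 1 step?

.

1.1.1.1....
position 3 holds .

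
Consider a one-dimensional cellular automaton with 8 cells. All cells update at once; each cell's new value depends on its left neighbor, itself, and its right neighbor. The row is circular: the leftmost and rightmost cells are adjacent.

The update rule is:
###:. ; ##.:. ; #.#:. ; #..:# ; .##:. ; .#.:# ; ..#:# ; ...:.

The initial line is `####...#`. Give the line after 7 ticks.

#.#.....

tick 1: ....#.#.
tick 2: ...##.##
tick 3: #.#.....
tick 4: #.##...#
tick 5: ....#.#.  (repeats tick 1; period 4)
tick 7: #.#.....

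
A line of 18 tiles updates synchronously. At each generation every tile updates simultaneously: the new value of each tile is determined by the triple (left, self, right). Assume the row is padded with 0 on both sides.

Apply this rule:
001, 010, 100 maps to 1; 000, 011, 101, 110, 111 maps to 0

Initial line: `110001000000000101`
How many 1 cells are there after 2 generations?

5

001011100000001101
011000010000010001
count of 1: 5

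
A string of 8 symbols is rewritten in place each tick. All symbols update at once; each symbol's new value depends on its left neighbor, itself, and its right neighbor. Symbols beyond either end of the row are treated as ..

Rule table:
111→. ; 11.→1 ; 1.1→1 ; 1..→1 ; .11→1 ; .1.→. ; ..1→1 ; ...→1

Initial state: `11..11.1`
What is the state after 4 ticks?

11.....1

1111111.
1.....11
.1111111
11.....1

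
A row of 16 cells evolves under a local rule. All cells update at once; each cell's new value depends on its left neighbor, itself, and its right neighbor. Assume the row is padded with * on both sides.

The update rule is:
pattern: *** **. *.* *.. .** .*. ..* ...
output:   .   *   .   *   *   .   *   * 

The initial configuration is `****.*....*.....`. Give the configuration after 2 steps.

***.***..*.*....

...*..****.*****
***.***..*.*....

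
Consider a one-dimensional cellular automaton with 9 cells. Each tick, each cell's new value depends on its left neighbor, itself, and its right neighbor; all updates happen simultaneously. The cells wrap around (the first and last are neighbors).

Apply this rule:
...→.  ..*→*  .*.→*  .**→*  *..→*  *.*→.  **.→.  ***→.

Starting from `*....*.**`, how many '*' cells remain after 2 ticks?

7

.*..**.*.
*****..**
count of *: 7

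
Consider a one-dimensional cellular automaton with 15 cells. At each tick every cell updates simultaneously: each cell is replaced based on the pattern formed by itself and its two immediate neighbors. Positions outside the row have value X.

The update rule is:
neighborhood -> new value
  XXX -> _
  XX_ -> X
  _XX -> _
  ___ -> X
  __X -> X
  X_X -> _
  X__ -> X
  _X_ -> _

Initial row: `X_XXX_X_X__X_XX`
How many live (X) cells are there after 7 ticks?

X___X____XX____
XXXX_XXXX_XXXXX
___X____X______
XXX_XXXX_XXXXXX
__X____X_______
XX_XXXX_XXXXXXX
_X____X________
count of X: 2

2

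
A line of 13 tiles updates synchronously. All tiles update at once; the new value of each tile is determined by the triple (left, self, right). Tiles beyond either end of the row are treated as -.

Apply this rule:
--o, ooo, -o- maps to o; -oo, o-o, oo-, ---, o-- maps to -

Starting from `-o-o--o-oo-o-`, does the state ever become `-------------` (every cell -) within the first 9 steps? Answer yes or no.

no

step 1: oo-o-oo----o-
step 2: ---o------oo-
step 3: --oo-----o---
step 4: -o------oo---
step 5: oo-----o-----
step 6: ------oo-----
step 7: -----o-------
step 8: ----oo-------
step 9: ---o---------
step 9 is ---o---------, still not uniform -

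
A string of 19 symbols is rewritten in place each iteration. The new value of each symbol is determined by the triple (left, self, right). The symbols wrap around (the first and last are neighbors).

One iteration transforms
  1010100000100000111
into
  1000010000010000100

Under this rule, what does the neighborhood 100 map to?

1

At position 5 the neighborhood is 100; the next row has 1 there.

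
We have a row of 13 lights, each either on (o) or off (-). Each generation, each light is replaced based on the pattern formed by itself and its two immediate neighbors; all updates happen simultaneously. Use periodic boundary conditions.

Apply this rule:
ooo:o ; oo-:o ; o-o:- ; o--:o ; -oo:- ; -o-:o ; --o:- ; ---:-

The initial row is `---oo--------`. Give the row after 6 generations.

----oo-------
-----oo------
------oo-----
-------oo----
--------oo---
---------oo--

---------oo--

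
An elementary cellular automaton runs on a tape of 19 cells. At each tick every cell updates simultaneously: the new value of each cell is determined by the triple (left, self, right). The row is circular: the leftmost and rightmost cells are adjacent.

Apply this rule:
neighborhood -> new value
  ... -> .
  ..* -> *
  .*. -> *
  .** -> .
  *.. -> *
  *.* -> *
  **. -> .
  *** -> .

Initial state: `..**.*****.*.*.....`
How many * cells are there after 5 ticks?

9

.*..*.....*****....
******...*.....*...
......*.***...***.*
*....***...*.*...**
.*..*...*.*****.*..
count of *: 9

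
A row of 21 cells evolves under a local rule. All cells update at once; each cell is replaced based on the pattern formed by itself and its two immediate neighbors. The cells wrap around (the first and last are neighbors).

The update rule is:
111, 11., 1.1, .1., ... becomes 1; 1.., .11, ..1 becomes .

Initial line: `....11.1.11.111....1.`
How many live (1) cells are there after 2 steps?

step 1: 111..1111.11.11.11.1.
step 2: .11...1111.11.11.1111
count of 1: 14

14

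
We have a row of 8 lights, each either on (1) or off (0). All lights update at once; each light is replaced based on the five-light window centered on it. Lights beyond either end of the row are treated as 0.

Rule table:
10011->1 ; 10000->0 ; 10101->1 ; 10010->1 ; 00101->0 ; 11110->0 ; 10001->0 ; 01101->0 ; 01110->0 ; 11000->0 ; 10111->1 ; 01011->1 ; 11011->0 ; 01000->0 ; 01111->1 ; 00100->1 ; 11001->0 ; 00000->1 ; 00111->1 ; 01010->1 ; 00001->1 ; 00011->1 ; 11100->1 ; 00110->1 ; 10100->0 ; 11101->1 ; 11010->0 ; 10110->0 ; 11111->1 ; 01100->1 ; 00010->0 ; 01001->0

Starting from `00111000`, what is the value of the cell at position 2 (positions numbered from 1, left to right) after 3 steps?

11101001
10100011
01000111
position 2 holds 1

1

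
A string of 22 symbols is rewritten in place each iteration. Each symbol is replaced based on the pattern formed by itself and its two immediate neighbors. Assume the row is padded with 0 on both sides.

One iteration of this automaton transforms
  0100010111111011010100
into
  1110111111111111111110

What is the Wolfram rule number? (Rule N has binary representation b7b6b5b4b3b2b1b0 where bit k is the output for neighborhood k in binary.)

254

position 8: 111 → 1  (bit 7 = 1)
position 12: 110 → 1  (bit 6 = 1)
position 6: 101 → 1  (bit 5 = 1)
position 2: 100 → 1  (bit 4 = 1)
position 7: 011 → 1  (bit 3 = 1)
position 1: 010 → 1  (bit 2 = 1)
position 0: 001 → 1  (bit 1 = 1)
position 3: 000 → 0  (bit 0 = 0)
bits b7..b0 = 11111110 = 254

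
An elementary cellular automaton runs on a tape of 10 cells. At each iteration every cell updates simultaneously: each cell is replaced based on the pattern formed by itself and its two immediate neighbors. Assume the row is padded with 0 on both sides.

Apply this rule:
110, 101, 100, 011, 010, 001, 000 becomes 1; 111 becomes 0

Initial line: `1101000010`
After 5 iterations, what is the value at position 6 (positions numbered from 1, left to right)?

1111111111
1000000001
1111111111  (repeats iteration 1; period 2)
iteration 5: 1111111111
position 6 holds 1

1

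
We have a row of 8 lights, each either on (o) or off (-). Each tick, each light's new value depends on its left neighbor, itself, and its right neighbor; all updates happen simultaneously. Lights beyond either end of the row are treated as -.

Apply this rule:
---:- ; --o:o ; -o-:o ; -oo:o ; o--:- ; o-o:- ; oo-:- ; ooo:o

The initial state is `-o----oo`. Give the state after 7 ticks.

o-o-----

tick 1: oo---oo-
tick 2: o---oo--
tick 3: o--oo---
tick 4: o-oo----
tick 5: o-o-----
tick 6: o-o-----  (fixed point — unchanged through tick 7)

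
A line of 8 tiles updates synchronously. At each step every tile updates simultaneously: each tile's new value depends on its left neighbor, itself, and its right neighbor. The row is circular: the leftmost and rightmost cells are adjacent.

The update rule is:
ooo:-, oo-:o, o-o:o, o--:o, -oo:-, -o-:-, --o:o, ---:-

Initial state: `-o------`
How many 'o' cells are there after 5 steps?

step 1: o-o-----
step 2: -o-o---o
step 3: o-o-o-o-
step 4: -o-o-o-o
step 5: o-o-o-o-
count of o: 4

4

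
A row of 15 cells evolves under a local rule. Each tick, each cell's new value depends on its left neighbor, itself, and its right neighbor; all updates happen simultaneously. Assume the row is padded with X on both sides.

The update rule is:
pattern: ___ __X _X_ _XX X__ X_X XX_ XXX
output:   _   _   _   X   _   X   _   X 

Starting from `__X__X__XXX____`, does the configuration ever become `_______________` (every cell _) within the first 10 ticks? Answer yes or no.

________XX_____
________X______
_______________
all cells are _ at tick 3

yes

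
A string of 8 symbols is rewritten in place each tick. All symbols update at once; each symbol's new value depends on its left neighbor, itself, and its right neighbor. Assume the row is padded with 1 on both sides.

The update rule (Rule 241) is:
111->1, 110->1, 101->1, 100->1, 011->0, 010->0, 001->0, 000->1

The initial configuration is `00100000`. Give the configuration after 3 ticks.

10011110
11001111
11100111

11100111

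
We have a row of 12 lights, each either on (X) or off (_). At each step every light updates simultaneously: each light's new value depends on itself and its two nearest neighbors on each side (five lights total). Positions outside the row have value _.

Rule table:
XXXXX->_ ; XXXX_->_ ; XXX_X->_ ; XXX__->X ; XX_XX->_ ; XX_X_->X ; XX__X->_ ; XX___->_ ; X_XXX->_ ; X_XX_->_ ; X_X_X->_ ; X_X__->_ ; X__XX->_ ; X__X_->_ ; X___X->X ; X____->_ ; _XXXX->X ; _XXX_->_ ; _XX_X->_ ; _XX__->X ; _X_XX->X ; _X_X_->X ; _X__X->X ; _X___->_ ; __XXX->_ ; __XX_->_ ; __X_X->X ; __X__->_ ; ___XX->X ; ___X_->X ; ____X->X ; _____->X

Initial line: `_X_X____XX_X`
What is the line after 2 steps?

__X_XX_X____

XXX___XX__X_
__X_XX_X____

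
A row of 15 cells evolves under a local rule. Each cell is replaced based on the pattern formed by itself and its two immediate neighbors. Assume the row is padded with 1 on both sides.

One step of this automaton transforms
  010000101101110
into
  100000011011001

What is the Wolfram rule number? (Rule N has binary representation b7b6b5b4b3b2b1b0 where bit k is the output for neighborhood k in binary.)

position 12: 111 → 0  (bit 7 = 0)
position 9: 110 → 0  (bit 6 = 0)
position 0: 101 → 1  (bit 5 = 1)
position 2: 100 → 0  (bit 4 = 0)
position 8: 011 → 1  (bit 3 = 1)
position 1: 010 → 0  (bit 2 = 0)
position 5: 001 → 0  (bit 1 = 0)
position 3: 000 → 0  (bit 0 = 0)
bits b7..b0 = 00101000 = 40

40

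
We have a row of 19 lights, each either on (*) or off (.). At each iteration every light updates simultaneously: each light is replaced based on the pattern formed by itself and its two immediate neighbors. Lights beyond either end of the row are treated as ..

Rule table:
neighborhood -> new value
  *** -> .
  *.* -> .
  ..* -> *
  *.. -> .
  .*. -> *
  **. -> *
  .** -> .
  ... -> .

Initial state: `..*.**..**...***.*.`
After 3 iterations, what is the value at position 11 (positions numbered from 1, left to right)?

.**..*.*.*..*..*.*.
*.*.**.*.*.**.**.*.
*.*..*.*.*..*..*.*.
position 11 holds .

.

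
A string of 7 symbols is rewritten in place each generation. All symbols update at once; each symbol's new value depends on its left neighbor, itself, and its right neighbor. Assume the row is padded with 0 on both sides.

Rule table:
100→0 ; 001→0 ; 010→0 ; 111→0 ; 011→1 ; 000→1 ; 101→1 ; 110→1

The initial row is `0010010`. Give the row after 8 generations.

1000000
0011111
1010001
0100100
0000001
1111100
1000101
0010010

0010010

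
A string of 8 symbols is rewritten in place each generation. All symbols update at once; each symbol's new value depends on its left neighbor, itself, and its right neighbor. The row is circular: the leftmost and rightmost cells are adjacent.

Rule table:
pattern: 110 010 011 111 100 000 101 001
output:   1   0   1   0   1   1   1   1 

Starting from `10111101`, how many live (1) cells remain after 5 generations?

6

11100111
00111100
11100111  (repeats generation 1; period 2)
generation 5: 11100111
count of 1: 6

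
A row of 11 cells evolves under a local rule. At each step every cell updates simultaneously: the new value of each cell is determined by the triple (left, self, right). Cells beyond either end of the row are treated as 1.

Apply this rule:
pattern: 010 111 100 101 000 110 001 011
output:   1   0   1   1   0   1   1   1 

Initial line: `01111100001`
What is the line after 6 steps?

11110000000

step 1: 11000110011
step 2: 01101111110
step 3: 11111000011
step 4: 00001100110
step 5: 10011111111
step 6: 11110000000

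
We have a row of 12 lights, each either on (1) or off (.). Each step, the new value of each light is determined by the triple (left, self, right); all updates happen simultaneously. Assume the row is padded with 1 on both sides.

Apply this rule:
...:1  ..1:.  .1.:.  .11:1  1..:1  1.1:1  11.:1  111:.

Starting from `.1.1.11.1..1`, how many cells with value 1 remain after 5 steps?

7

1.1.1111.1.1
11.11..11.11
.11111.1111.
11...111..11
.111.1.11.1.
count of 1: 7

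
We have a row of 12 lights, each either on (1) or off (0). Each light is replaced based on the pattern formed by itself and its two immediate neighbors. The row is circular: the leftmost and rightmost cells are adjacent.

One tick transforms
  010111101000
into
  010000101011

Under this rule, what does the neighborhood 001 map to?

At position 0 the neighborhood is 001; the next row has 0 there.

0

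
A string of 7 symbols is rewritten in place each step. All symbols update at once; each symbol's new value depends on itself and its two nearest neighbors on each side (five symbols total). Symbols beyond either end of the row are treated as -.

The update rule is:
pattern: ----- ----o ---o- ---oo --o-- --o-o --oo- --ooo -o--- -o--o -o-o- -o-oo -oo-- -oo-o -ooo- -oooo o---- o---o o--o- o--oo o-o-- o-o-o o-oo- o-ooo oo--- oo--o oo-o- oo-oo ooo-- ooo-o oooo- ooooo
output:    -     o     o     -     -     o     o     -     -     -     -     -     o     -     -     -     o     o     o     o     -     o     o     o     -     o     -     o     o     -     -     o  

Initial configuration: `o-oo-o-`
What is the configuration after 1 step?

o-o----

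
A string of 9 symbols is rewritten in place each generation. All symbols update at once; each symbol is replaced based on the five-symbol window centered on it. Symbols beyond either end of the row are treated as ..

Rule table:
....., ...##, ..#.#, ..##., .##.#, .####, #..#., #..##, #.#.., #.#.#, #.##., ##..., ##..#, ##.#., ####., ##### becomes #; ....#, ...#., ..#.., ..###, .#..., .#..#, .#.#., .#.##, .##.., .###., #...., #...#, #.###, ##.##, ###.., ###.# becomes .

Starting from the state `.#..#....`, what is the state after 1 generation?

...#...##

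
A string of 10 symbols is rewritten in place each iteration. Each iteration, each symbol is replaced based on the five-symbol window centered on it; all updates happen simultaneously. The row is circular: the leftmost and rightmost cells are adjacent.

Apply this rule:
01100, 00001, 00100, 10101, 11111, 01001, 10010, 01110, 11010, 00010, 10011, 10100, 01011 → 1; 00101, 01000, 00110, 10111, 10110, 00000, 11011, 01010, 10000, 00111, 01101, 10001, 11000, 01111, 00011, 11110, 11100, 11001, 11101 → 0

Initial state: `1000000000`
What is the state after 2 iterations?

0000001001

1000000011
0000001001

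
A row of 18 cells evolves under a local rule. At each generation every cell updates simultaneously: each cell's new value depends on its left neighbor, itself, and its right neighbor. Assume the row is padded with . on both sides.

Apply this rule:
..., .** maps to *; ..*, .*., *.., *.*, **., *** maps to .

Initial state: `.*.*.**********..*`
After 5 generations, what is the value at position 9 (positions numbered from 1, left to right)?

.

.....*............
****...***********
*....*.*..........
..**.....*********
*.*..***.*........
position 9 holds .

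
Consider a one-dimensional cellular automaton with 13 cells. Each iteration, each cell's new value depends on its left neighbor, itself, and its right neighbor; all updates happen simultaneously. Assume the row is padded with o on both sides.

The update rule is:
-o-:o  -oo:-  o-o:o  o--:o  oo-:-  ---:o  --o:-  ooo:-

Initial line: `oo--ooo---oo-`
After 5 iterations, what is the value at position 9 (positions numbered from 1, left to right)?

-

--o----oo---o
o-oooo---oo--
-o----oo---o-
ooooo---oo-oo
-----oo---o--
position 9 holds -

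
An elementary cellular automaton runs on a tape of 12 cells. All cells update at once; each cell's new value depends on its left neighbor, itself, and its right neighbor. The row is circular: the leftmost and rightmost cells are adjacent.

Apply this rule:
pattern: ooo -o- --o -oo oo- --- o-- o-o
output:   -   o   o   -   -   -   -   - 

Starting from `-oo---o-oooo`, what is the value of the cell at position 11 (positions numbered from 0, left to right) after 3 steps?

step 1: -----oo-----
step 2: ----o-------
step 3: ---oo-------
position 11 holds -

-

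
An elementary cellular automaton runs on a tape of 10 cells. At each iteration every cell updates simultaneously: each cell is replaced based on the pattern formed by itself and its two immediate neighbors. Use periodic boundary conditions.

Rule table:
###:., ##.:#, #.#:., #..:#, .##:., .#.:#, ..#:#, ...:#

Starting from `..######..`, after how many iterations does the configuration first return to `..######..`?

20

iteration 1: ##.....###
iteration 2: .######...
iteration 3: #.....####
iteration 4: ######....
iteration 5: .....#####
iteration 6: #####....#
iteration 7: ....#####.
iteration 8: ####....##
iteration 9: ...#####..
iteration 10: ###....###
iteration 11: ..#####...
iteration 12: ##....####
iteration 13: .#####....
iteration 14: #....#####
iteration 15: #####.....
iteration 16: ....######
iteration 17: ####.....#
iteration 18: ...######.
iteration 19: ###.....##
iteration 20: ..######..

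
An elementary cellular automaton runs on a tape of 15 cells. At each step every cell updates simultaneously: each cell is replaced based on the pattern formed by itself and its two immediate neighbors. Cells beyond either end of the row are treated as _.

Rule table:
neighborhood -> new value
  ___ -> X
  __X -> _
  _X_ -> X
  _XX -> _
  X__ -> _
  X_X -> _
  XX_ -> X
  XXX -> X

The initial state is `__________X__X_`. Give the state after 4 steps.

XXXXXXXXX_X__X_
_XXXXXXXX_X__X_
__XXXXXXX_X__X_
X__XXXXXX_X__X_

X__XXXXXX_X__X_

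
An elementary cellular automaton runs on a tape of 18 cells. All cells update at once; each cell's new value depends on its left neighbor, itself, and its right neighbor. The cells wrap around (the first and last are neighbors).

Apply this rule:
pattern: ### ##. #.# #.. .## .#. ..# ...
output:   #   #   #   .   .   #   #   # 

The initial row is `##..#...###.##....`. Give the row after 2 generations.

###.##.##.#####.##

generation 1: .#.##.##.###.#.###
generation 2: ###.##.##.#####.##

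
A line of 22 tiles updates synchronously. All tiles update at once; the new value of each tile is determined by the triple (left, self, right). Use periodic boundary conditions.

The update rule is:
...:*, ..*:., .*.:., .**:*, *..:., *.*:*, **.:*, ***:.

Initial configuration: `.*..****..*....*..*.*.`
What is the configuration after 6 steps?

*****...*.**.***.**...

step 1: ....*..*....**.....*..
step 2: ***......**.**.***...*
step 3: ..*.****.*******.*.*.*
step 4: ...**..***.....**.*.*.
step 5: **.**..*.*.***.***.*..
step 6: *****...*.**.***.**...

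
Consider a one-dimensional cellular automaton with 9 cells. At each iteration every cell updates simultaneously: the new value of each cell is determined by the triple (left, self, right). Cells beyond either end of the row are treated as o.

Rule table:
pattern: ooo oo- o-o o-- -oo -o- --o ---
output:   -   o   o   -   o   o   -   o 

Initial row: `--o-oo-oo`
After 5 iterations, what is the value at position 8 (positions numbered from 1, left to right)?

--oooooo-
--o----oo
--o-oo-o-
--ooooooo
--o------
position 8 holds -

-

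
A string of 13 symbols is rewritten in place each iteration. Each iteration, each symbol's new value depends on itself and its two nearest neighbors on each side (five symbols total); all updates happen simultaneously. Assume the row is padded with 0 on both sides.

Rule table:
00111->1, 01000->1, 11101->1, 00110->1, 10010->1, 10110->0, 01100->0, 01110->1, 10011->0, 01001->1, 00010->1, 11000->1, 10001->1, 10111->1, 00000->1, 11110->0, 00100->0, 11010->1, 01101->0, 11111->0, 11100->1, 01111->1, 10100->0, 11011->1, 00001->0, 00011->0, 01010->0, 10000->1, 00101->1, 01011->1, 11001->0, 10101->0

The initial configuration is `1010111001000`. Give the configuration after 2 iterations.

1001111010111
0101101101111

0101101101111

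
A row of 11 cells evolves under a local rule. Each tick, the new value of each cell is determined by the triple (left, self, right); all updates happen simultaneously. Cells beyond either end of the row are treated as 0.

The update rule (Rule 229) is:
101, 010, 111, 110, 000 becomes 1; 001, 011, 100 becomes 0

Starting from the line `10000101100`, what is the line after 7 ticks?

10100110111

10110110101
11011011111
01101101111
00110110111
10011011011
10001101101
10100110111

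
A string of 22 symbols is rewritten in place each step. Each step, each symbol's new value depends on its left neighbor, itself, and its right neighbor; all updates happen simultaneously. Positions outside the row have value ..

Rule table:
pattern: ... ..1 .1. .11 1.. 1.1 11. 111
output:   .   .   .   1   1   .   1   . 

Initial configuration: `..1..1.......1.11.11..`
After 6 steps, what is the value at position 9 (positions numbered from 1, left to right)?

step 1: ...1..1........11.111.
step 2: ....1..1.......11.1.11
step 3: .....1..1......11...11
step 4: ......1..1.....111..11
step 5: .......1..1....1.11.11
step 6: ........1..1.....11.11
position 9 holds 1

1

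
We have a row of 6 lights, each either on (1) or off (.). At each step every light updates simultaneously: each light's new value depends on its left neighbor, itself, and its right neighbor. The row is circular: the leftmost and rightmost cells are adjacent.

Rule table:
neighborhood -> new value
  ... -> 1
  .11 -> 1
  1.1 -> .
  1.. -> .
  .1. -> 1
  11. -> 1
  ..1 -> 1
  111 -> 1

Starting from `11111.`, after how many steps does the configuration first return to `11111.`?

step 1: 11111.

1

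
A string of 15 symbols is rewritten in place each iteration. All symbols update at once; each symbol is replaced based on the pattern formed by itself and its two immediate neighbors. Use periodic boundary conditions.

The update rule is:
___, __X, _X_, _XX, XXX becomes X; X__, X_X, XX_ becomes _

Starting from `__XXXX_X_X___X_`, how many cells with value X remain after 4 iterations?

XXXXX__X_X_XXX_
XXXX__XX_X_XX__
XXX__XX__X_X__X
XX__XX__XX_X_XX
count of X: 9

9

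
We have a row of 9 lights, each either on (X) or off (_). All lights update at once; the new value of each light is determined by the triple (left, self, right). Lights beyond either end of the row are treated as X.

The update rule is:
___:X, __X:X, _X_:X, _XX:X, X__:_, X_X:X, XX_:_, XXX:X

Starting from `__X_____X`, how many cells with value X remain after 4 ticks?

_XX_XXXXX
XX_XXXXXX
X_XXXXXXX
_XXXXXXXX
count of X: 8

8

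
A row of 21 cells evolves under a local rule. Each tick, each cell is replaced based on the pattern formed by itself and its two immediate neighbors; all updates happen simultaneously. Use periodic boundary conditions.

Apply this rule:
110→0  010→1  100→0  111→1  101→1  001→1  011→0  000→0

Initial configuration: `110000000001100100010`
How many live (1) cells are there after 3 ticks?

000000000010001100111
000000000110010001010
000000001000110011110
count of 1: 7

7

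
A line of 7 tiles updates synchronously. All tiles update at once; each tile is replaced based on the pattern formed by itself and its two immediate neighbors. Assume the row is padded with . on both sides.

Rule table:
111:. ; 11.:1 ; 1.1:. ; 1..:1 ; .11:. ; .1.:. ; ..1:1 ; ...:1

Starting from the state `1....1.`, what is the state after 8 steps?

111.1..

.1111.1
1...1..
.111.11
1..1..1
.11.11.
1.1..11
...11.1
111.1..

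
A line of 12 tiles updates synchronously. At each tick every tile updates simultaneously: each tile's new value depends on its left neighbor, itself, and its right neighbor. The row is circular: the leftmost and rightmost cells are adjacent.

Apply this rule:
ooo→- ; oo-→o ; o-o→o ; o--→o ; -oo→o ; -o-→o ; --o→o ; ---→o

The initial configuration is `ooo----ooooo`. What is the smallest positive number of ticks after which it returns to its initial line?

--oooooo----
ooo----ooooo

2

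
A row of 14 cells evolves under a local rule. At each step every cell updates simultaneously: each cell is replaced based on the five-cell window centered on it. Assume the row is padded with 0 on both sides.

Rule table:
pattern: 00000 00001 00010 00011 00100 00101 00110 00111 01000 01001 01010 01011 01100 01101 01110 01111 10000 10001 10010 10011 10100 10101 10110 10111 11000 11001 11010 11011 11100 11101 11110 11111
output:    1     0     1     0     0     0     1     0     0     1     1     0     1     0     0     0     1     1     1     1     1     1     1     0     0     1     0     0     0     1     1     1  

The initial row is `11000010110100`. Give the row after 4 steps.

11010100100101
10011111011011
01100111010011
01111001011111

01111001011111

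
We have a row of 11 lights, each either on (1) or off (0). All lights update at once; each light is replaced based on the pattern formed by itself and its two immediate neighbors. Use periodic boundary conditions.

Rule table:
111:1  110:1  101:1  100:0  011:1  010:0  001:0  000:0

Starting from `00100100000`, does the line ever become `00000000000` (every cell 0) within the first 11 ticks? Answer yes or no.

00000000000
all cells are 0 at tick 1

yes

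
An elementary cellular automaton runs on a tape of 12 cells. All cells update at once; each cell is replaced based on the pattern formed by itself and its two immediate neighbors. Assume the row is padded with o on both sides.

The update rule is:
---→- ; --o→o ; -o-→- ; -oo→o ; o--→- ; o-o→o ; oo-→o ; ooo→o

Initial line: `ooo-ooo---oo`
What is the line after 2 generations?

ooooooo-oooo

ooooooo--ooo
ooooooo-oooo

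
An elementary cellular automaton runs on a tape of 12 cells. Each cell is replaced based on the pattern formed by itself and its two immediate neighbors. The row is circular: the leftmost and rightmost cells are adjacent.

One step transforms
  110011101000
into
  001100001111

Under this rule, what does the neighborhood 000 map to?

1

At position 10 the neighborhood is 000; the next row has 1 there.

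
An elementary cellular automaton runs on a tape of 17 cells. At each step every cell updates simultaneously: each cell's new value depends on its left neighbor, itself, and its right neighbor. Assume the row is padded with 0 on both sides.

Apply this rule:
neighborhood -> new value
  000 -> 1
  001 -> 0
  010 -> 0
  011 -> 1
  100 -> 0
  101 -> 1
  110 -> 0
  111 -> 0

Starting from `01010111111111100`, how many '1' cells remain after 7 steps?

6

step 1: 00101100000000001
step 2: 10011001111111100
step 3: 00010001000000001
step 4: 11000100011111100
step 5: 10010001010000001
step 6: 00000100100111100
step 7: 11110000000100001
count of 1: 6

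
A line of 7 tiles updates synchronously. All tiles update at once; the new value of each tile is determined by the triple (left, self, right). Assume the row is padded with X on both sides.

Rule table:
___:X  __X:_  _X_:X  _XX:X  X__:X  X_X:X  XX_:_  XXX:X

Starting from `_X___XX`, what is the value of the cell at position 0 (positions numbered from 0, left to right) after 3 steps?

step 1: XXXX_XX
step 2: XXX_XXX
step 3: XX_XXXX
position 0 holds X

X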